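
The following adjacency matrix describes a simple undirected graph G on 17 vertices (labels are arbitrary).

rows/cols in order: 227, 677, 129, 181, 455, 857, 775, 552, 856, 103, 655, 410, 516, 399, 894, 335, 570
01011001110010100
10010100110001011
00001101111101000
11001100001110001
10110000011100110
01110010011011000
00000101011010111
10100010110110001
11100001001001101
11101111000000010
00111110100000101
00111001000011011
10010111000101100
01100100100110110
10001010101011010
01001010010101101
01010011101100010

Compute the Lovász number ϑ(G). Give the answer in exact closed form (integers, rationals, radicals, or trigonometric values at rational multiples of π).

sqrt(17)

N(552) = {227, 129, 775, 856, 103, 410, 516, 570}, |N(552)| = 8.
deg(856) = 8; N(856) = {227, 677, 129, 552, 655, 399, 894, 570}.
N(516) = {227, 181, 857, 775, 552, 410, 399, 894}, |N(516)| = 8.
N(857) = {677, 129, 181, 775, 103, 655, 516, 399}, |N(857)| = 8.
8-regular, N=17; strongly regular (17,8,3,4).
The 3 distinct eigenvalues: [8.0, 1.562, -2.562].
Lovász: ϑ = −17(-sqrt(17)/2 - 1/2)/(8+-(-sqrt(17)/2 - 1/2)) = sqrt(17).
≈ 4.1231 (to 4 d.p.).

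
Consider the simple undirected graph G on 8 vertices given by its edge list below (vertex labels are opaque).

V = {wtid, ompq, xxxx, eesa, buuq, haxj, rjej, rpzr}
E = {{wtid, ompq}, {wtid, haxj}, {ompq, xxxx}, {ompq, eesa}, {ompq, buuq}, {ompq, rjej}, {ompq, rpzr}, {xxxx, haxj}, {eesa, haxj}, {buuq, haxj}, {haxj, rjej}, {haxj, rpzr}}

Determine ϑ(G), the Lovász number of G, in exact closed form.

deg(rjej) = 2; N(rjej) = {ompq, haxj}.
N(buuq) = {ompq, haxj}, |N(buuq)| = 2.
N(wtid) = {ompq, haxj}, |N(wtid)| = 2.
deg(xxxx) = 2; N(xxxx) = {ompq, haxj}.
2 parts of sizes [6, 2]; α(G) = 6 = ϑ (perfect).
= 6.0000… (decimal).
α=6, χ(Ḡ)=6; ϑ=6 lies between (collapsed).

6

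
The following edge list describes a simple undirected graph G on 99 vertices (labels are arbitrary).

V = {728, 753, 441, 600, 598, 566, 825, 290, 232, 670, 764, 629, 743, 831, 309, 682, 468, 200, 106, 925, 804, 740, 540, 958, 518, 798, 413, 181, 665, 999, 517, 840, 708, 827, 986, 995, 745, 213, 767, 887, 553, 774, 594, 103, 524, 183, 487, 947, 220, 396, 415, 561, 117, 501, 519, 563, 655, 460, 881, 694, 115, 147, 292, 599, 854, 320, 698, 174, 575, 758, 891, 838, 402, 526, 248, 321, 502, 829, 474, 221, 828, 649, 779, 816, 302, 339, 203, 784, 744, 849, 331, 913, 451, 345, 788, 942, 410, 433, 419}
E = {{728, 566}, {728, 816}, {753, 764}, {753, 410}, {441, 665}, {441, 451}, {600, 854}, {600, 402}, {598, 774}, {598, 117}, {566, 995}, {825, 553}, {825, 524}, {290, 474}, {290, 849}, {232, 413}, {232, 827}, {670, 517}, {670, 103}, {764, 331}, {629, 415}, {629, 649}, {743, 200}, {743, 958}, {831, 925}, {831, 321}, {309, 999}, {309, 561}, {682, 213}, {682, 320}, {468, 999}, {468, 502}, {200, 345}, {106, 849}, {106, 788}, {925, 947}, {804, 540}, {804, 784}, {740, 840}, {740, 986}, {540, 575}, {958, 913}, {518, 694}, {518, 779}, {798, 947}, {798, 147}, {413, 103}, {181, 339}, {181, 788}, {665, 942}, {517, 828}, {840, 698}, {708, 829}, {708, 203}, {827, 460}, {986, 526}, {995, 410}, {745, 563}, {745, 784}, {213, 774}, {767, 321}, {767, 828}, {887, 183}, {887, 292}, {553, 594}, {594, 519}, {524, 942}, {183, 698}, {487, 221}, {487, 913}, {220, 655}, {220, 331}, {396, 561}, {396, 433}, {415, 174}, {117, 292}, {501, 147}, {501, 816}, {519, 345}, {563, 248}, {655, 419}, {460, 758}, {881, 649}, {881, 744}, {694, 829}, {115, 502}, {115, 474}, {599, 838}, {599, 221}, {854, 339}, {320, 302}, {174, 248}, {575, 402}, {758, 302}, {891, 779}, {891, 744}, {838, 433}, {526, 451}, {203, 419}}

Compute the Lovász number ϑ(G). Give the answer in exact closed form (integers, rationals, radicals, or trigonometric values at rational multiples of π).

99*cos(pi/99)/(cos(pi/99) + 1)

Vertex 995 has 2 neighbors: 566, 410.
Vertex 767 has 2 neighbors: 321, 828.
deg(816) = 2; N(816) = {728, 501}.
N(694) = {518, 829}, |N(694)| = 2.
2-regular, N=99; connected 2-regular on 99 ⇒ C_{99}.
A has 50 distinct eigenvalues ≈ [2.0, 1.996, 1.984, 1.964, 1.936, 1.9, 1.857, 1.806, 1.748, 1.683, 1.611, 1.532, 1.447, 1.357, 1.261, 1.16, 1.054, 0.945, 0.831, 0.714, 0.594, 0.472, 0.347, 0.222, 0.095, -0.032, -0.158, -0.285, -0.41, -0.533, -0.654, -0.773, -0.888, -1.0, -1.108, -1.211, -1.31, -1.403, -1.491, -1.572, -1.647, -1.716, -1.778, -1.832, -1.879, -1.919, -1.951, -1.975, -1.991, -1.999].
λ_max=2, λ_min=-2*cos(pi/99); ϑ = −99·λ_min/(λ_max−λ_min) = 99*cos(pi/99)/(cos(pi/99) + 1).
ϑ(G) ≈ 49.4875.
α=49, χ(Ḡ)=50; ϑ=99*cos(pi/99)/(cos(pi/99) + 1) lies between (both strict).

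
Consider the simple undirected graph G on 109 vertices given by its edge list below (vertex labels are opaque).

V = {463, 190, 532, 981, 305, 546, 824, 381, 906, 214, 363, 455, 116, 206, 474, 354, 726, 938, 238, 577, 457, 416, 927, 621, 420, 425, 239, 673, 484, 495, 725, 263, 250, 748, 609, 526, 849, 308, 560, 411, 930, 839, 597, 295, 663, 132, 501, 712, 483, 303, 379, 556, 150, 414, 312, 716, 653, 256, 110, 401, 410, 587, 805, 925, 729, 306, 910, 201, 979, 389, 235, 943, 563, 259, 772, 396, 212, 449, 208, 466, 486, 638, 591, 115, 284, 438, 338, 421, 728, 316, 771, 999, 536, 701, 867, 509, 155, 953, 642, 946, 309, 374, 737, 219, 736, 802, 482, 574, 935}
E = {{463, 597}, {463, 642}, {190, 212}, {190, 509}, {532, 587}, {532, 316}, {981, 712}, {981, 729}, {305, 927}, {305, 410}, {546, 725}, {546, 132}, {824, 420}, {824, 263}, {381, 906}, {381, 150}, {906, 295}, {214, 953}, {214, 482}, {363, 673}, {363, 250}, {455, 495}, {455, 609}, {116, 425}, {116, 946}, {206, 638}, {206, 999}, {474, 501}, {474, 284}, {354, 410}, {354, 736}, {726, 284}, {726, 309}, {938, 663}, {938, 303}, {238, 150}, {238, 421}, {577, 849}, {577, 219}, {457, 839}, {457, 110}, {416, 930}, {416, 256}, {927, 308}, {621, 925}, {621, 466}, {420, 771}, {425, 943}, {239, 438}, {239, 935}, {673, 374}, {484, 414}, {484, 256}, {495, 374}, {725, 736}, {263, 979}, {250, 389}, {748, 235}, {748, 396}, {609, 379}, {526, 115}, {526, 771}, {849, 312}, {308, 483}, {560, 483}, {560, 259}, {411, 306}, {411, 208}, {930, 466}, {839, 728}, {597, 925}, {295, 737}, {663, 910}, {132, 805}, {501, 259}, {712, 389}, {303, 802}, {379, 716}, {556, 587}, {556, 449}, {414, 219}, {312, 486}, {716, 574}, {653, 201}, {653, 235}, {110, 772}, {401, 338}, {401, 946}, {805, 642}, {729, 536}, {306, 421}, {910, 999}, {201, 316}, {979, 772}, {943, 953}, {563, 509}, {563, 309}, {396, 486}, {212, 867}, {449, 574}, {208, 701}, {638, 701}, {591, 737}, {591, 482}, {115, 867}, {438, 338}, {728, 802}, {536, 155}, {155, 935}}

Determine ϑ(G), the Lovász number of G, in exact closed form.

deg(110) = 2; N(110) = {457, 772}.
Vertex 591 has 2 neighbors: 737, 482.
Vertex 132 has 2 neighbors: 546, 805.
N(725) = {546, 736}, |N(725)| = 2.
2-regular, N=109; the odd cycle C_{109}.
spec(A) ≈ [2.0, 1.99668, 1.98672, 1.97017, 1.94707, 1.9175, 1.88157, 1.83938, 1.79108, 1.73683, 1.67682, 1.61123, 1.54029, 1.46424, 1.38332, 1.2978, 1.20797, 1.11413, 1.01659, 0.91568, 0.81172, 0.70506, 0.59606, 0.48509, 0.3725, 0.25867, 0.14399, 0.02882, -0.08644, -0.20141, -0.31572, -0.42897, -0.5408, -0.65083, -0.7587, -0.86406, -0.96654, -1.06581, -1.16154, -1.25341, -1.34111, -1.42437, -1.50289, -1.57642, -1.64471, -1.70754, -1.76469, -1.81598, -1.86125, -1.90032, -1.93309, -1.95943, -1.97927, -1.99253, -1.99917] (distinct, 5 d.p.).
Lovász (edge-transitive): ϑ = −109·(-2*cos(pi/109))/((2)−(-2*cos(pi/109))) = 109*cos(pi/109)/(cos(pi/109) + 1).
≈ 54.48868 (to 5 d.p.).
Check 54 ≤ 109*cos(pi/109)/(cos(pi/109) + 1) ≤ 55: both strict.

109*cos(pi/109)/(cos(pi/109) + 1)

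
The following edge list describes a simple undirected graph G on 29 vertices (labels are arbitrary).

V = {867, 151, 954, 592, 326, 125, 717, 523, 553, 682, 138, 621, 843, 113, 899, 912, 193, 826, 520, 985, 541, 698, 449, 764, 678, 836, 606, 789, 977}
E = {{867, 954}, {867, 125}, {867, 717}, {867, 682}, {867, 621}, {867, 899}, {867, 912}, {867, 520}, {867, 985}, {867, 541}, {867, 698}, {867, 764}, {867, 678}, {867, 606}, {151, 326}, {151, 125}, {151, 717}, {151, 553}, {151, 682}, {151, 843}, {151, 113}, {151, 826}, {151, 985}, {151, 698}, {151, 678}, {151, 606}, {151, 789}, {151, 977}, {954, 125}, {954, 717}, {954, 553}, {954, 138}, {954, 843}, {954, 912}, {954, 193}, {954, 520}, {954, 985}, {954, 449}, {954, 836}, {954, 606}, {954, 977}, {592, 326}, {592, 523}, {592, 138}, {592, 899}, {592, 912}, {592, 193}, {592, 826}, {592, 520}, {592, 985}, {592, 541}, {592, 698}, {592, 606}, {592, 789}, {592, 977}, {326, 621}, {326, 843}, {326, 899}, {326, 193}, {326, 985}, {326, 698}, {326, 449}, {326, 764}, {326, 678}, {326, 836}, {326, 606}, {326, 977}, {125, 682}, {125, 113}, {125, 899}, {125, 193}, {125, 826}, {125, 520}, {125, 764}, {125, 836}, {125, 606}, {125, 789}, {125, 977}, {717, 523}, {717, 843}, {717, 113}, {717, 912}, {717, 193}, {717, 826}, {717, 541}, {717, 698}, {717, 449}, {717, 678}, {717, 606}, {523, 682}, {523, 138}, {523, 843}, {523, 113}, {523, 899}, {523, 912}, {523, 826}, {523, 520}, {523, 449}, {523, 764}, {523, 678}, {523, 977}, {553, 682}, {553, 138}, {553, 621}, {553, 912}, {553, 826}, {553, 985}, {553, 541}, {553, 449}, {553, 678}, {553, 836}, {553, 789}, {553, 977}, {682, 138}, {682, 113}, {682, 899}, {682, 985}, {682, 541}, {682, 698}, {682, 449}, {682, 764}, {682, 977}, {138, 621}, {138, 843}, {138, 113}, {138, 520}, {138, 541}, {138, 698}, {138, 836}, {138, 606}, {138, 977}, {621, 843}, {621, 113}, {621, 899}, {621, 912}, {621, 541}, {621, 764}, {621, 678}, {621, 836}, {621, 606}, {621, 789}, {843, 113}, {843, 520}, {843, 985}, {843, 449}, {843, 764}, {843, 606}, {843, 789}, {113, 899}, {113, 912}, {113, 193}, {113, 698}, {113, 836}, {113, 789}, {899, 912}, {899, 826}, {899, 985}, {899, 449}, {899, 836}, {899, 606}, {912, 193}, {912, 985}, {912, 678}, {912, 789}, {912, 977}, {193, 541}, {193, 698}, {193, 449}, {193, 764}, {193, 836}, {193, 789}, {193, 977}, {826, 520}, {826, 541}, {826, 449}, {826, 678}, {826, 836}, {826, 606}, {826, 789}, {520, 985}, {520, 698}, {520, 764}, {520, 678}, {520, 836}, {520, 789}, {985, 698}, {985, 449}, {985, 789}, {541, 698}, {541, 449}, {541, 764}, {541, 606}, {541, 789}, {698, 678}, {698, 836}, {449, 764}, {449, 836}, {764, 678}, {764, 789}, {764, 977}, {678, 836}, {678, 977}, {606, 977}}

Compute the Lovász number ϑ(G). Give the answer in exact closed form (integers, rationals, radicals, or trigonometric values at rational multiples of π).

deg(789) = 14; N(789) = {151, 592, 125, 553, 621, 843, 113, 912, 193, 826, 520, 985, 541, 764}.
N(621) = {867, 326, 553, 138, 843, 113, 899, 912, 541, 764, 678, 836, 606, 789}, |N(621)| = 14.
deg(553) = 14; N(553) = {151, 954, 682, 138, 621, 912, 826, 985, 541, 449, 678, 836, 789, 977}.
N(523) = {592, 717, 682, 138, 843, 113, 899, 912, 826, 520, 449, 764, 678, 977}, |N(523)| = 14.
deg(v) = 14 for all v (|V|=29); SR(29,14,6,7) — a Paley graph.
The 3 distinct eigenvalues: [14.0, 2.192582, -3.192582].
−29·(-sqrt(29)/2 - 1/2) / ((14)−(-sqrt(29)/2 - 1/2)) = sqrt(29) = ϑ(G).
≈ 5.38516 (to 5 d.p.).

sqrt(29)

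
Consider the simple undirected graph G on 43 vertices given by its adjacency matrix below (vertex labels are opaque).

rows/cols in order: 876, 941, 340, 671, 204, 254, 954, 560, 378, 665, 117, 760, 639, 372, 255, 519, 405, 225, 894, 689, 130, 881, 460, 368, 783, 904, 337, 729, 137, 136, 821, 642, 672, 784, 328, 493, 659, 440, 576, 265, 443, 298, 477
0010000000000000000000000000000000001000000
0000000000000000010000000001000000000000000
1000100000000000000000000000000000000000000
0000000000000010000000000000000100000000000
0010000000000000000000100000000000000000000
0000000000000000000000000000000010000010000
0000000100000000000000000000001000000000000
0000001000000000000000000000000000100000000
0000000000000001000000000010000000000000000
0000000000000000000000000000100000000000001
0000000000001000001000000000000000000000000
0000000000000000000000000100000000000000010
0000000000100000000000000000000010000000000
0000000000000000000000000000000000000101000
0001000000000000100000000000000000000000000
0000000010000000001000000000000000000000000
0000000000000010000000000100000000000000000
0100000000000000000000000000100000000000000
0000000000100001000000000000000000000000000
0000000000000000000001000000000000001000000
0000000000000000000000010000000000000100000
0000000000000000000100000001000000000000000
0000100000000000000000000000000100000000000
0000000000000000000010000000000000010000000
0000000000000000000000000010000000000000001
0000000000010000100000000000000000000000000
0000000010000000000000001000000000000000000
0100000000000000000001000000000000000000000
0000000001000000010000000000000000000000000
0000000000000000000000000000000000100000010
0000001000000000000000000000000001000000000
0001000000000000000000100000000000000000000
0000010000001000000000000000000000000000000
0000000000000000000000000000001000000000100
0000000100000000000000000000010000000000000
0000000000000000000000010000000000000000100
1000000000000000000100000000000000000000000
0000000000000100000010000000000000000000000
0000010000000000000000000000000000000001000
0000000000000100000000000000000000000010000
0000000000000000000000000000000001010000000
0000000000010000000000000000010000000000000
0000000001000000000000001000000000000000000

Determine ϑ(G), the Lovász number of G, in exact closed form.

43*cos(pi/43)/(cos(pi/43) + 1)

N(405) = {255, 904}, |N(405)| = 2.
N(372) = {440, 265}, |N(372)| = 2.
deg(460) = 2; N(460) = {204, 642}.
N(136) = {328, 298}, |N(136)| = 2.
Every vertex has degree 2 (N=43); connected 2-regular on 43 ⇒ C_{43}.
Distinct eigenvalues (to 6 d.p.): [2.0, 1.978687, 1.915201, 1.810896, 1.667996, 1.489544, 1.279346, 1.041881, 0.782209, 0.505867, 0.218742, -0.073044, -0.363274, -0.645761, -0.914485, -1.163718, -1.388148, -1.582993, -1.744099, -1.868032, -1.952152, -1.994665].
Lovász (edge-transitive): ϑ = −43·(-2*cos(pi/43))/((2)−(-2*cos(pi/43))) = 43*cos(pi/43)/(cos(pi/43) + 1).
≈ 21.4713 (to 4 d.p.).
Check 21 ≤ 43*cos(pi/43)/(cos(pi/43) + 1) ≤ 22: both strict.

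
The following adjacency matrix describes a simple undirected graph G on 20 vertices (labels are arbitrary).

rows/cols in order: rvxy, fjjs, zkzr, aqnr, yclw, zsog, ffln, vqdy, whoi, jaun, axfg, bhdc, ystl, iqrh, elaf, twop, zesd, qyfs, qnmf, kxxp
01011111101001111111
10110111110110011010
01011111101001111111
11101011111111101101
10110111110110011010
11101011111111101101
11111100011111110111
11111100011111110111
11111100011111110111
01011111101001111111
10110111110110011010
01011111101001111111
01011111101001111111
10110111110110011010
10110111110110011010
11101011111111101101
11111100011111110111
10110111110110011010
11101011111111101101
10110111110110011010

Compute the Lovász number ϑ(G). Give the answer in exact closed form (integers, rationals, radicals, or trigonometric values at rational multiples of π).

7

Vertex ystl has 15 neighbors: fjjs, aqnr, yclw, zsog, ffln, vqdy, whoi, axfg, iqrh, elaf, twop, zesd, qyfs, qnmf, kxxp.
Vertex elaf has 13 neighbors: rvxy, zkzr, aqnr, zsog, ffln, vqdy, whoi, jaun, bhdc, ystl, twop, zesd, qnmf.
deg(zkzr) = 15; N(zkzr) = {fjjs, aqnr, yclw, zsog, ffln, vqdy, whoi, axfg, iqrh, elaf, twop, zesd, qyfs, qnmf, kxxp}.
deg(whoi) = 16; N(whoi) = {rvxy, fjjs, zkzr, aqnr, yclw, zsog, jaun, axfg, bhdc, ystl, iqrh, elaf, twop, qyfs, qnmf, kxxp}.
Complete 4-partite, parts [7, 5, 4, 4]: perfect, ϑ = α = 7.
ϑ(G) ≈ 7.0000000.
Sandwich: α(G)=7 ≤ ϑ(G)=7 ≤ χ(Ḡ)=7 (collapsed).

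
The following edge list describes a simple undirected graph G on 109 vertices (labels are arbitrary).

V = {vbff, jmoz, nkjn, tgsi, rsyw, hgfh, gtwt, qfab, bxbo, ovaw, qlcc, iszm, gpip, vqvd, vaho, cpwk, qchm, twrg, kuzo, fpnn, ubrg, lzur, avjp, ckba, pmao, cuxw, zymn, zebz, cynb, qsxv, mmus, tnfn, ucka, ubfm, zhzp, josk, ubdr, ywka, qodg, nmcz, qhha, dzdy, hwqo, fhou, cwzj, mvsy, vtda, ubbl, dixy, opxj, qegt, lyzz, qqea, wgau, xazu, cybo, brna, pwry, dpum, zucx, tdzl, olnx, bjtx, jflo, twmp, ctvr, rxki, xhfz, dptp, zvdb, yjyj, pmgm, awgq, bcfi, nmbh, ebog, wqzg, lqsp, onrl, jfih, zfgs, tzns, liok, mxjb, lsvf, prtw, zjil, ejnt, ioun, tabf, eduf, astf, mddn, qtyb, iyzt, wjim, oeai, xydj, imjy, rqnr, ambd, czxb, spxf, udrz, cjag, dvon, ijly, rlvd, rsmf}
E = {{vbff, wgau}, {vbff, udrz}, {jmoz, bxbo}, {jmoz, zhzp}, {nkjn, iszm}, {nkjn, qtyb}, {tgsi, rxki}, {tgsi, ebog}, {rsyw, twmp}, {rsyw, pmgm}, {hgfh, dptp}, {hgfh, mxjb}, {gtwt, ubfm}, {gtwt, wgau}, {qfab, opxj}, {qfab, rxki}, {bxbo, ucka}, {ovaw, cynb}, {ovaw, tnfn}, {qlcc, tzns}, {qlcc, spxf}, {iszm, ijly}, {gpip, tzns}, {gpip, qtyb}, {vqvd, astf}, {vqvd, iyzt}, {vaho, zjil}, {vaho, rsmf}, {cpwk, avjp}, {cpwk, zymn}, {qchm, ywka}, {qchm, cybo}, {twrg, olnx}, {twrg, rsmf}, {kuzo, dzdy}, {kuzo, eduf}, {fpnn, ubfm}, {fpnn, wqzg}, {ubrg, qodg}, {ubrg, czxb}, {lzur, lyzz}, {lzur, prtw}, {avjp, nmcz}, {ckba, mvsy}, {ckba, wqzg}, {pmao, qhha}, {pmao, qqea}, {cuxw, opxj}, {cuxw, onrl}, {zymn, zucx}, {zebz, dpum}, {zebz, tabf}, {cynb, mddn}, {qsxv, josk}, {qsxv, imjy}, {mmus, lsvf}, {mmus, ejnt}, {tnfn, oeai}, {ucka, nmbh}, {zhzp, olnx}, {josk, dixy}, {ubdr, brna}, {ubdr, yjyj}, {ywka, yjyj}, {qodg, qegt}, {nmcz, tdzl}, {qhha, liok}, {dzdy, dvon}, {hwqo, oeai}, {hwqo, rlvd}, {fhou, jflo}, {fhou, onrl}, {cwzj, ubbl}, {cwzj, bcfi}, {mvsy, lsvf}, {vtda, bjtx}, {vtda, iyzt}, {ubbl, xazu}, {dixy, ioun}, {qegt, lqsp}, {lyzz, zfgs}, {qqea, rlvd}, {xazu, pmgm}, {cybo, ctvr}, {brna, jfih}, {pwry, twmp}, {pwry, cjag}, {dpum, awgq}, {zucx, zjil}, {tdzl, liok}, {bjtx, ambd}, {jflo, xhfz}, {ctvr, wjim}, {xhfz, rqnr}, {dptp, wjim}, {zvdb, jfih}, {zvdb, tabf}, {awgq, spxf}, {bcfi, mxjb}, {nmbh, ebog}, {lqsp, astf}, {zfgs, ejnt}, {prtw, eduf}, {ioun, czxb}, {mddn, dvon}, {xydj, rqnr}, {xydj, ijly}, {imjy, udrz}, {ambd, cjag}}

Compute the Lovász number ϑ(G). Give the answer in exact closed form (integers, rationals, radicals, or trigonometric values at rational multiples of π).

N(lzur) = {lyzz, prtw}, |N(lzur)| = 2.
deg(kuzo) = 2; N(kuzo) = {dzdy, eduf}.
Vertex qlcc has 2 neighbors: tzns, spxf.
N(zymn) = {cpwk, zucx}, |N(zymn)| = 2.
G on 109 vertices is 2-regular; connected 2-regular on 109 ⇒ C_{109}.
Distinct eigenvalues (to 6 d.p.): [2.0, 1.996678, 1.986723, 1.970169, 1.94707, 1.917503, 1.881566, 1.839379, 1.791082, 1.736834, 1.676818, 1.611231, 1.540291, 1.464235, 1.383315, 1.2978, 1.207973, 1.114134, 1.016594, 0.915677, 0.811718, 0.705062, 0.596064, 0.485087, 0.372497, 0.258671, 0.143985, 0.028821, -0.086439, -0.201412, -0.315715, -0.42897, -0.5408, -0.650834, -0.758705, -0.864056, -0.966537, -1.065807, -1.161536, -1.253407, -1.341115, -1.424367, -1.502888, -1.576416, -1.644707, -1.707535, -1.764691, -1.815985, -1.861246, -1.900324, -1.933089, -1.959433, -1.979268, -1.992528, -1.999169].
−109·(-2*cos(pi/109)) / ((2)−(-2*cos(pi/109))) = 109*cos(pi/109)/(cos(pi/109) + 1) = ϑ(G).
= 54.4887… (decimal).
Lovász sandwich 54 ≤ 109*cos(pi/109)/(cos(pi/109) + 1) ≤ 55: both strict.

109*cos(pi/109)/(cos(pi/109) + 1)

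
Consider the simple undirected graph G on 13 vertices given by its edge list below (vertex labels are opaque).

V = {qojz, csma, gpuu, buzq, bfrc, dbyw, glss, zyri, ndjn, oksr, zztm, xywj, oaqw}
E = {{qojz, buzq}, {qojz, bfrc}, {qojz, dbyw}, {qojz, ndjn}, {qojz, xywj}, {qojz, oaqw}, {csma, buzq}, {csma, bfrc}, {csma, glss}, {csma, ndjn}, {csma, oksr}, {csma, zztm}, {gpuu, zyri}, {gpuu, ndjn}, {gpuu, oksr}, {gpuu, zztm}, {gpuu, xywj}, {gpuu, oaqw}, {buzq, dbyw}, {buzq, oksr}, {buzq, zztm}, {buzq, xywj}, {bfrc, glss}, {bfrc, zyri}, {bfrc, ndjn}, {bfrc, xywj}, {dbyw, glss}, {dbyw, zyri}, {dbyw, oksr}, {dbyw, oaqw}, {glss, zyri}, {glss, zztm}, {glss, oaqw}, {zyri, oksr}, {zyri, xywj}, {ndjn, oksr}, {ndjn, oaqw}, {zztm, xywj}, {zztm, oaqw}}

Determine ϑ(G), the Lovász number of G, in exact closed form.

sqrt(13)

Vertex glss has 6 neighbors: csma, bfrc, dbyw, zyri, zztm, oaqw.
deg(oksr) = 6; N(oksr) = {csma, gpuu, buzq, dbyw, zyri, ndjn}.
deg(oaqw) = 6; N(oaqw) = {qojz, gpuu, dbyw, glss, ndjn, zztm}.
N(dbyw) = {qojz, buzq, glss, zyri, oksr, oaqw}, |N(dbyw)| = 6.
13-vertex 6-regular graph: strongly regular (13,6,2,3).
Distinct eigenvalues (to 3 d.p.): [6.0, 1.303, -2.303].
Lovász (edge-transitive): ϑ = −13·(-sqrt(13)/2 - 1/2)/((6)−(-sqrt(13)/2 - 1/2)) = sqrt(13).
≈ 3.60555128 (to 8 d.p.).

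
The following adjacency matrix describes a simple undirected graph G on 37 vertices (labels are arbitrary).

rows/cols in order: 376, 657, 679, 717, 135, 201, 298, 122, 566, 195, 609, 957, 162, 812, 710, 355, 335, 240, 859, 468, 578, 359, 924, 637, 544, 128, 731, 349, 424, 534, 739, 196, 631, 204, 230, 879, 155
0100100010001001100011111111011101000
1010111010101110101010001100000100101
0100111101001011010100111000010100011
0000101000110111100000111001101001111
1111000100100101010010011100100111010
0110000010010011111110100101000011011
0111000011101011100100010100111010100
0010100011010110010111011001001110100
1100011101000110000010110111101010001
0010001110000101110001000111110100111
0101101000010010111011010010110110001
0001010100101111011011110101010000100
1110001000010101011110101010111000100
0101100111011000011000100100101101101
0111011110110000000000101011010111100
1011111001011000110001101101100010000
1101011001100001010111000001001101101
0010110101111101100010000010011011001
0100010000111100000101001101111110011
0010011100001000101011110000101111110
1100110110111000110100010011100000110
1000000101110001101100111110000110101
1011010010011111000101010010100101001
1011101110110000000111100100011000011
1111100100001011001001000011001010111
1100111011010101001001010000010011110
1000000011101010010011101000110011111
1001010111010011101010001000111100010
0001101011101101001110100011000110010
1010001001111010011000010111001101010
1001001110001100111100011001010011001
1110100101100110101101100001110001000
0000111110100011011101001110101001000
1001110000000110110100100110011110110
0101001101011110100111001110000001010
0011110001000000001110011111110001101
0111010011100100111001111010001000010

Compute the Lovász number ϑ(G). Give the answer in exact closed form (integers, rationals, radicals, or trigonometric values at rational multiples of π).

sqrt(37)

N(679) = {657, 135, 201, 298, 122, 195, 162, 710, 355, 240, 468, 924, 637, 544, 534, 196, 879, 155}, |N(679)| = 18.
deg(204) = 18; N(204) = {376, 717, 135, 201, 812, 710, 335, 240, 468, 924, 128, 731, 534, 739, 196, 631, 230, 879}.
Vertex 566 has 18 neighbors: 376, 657, 201, 298, 122, 195, 812, 710, 578, 924, 637, 128, 731, 349, 424, 739, 631, 155.
deg(128) = 18; N(128) = {376, 657, 135, 201, 298, 566, 195, 957, 812, 355, 859, 359, 637, 534, 631, 204, 230, 879}.
37-vertex 18-regular graph: Paley(37): SR with (k,λ,μ)=(18,8,9).
Distinct eigenvalues (to 6 d.p.): [18.0, 2.541381, -3.541381].
Lovász (edge-transitive): ϑ = −37·(-sqrt(37)/2 - 1/2)/((18)−(-sqrt(37)/2 - 1/2)) = sqrt(37).
= 6.0827625… (decimal).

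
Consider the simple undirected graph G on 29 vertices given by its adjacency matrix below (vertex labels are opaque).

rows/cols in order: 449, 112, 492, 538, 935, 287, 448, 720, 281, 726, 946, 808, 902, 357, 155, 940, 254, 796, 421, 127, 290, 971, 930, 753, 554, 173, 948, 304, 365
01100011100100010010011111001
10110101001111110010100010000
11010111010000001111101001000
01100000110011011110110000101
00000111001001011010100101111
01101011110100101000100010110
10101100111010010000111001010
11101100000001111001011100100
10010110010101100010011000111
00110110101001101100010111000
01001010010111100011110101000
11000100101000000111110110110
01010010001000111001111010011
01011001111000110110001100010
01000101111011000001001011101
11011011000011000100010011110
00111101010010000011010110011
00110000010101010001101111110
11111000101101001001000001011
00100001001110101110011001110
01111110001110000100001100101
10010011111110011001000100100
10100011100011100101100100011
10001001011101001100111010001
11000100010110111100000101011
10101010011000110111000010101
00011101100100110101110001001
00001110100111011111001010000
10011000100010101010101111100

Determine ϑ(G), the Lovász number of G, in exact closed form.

sqrt(29)

Vertex 971 has 14 neighbors: 449, 538, 448, 720, 281, 726, 946, 808, 902, 940, 254, 127, 753, 948.
deg(492) = 14; N(492) = {449, 112, 538, 287, 448, 720, 726, 254, 796, 421, 127, 290, 930, 173}.
deg(304) = 14; N(304) = {935, 287, 448, 281, 808, 902, 357, 940, 254, 796, 421, 127, 930, 554}.
N(720) = {449, 112, 492, 935, 287, 357, 155, 940, 254, 127, 971, 930, 753, 948}, |N(720)| = 14.
29-vertex 14-regular graph: SR(29,14,6,7) — a Paley graph.
spec(A) ≈ [14.0, 2.19258, -3.19258] (distinct, 5 d.p.).
Lovász (edge-transitive): ϑ = −29·(-sqrt(29)/2 - 1/2)/((14)−(-sqrt(29)/2 - 1/2)) = sqrt(29).
= 5.38516481… (decimal).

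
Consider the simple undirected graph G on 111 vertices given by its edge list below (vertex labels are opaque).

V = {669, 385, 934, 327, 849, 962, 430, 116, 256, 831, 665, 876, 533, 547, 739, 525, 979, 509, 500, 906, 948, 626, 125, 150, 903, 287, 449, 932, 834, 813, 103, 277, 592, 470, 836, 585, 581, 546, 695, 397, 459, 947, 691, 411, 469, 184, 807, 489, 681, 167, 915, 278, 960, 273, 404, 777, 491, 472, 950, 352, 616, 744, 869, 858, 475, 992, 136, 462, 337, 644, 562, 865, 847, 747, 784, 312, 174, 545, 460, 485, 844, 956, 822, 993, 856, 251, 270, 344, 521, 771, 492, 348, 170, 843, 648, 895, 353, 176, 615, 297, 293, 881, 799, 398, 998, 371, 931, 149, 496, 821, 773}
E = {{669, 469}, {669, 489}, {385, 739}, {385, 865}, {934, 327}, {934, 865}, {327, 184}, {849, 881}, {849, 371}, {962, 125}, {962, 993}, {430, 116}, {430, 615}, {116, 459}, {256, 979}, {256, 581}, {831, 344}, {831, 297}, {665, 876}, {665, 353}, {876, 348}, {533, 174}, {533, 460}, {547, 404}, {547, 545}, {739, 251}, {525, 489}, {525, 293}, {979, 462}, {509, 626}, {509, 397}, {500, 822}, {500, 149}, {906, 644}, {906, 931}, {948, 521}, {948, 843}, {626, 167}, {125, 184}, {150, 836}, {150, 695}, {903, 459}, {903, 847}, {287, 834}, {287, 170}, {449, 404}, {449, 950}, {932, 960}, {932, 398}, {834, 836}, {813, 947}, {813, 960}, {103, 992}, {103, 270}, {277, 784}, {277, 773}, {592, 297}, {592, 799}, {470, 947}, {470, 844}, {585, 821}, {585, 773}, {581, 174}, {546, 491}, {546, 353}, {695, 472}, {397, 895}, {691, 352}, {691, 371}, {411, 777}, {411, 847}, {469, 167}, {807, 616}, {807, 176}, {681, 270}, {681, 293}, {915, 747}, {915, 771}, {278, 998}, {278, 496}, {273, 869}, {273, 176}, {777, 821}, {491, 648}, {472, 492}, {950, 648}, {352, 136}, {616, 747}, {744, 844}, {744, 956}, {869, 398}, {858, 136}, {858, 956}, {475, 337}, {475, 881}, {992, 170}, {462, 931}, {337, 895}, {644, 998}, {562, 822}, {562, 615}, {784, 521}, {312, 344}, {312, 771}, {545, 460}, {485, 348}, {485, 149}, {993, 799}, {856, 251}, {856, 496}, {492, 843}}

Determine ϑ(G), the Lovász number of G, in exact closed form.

111*cos(pi/111)/(cos(pi/111) + 1)

N(398) = {932, 869}, |N(398)| = 2.
Vertex 906 has 2 neighbors: 644, 931.
deg(492) = 2; N(492) = {472, 843}.
deg(525) = 2; N(525) = {489, 293}.
deg(v) = 2 for all v (|V|=111); connected 2-regular on 111 ⇒ C_{111}.
The 56 distinct eigenvalues: [2.0, 1.9968, 1.9872, 1.97123, 1.94895, 1.92043, 1.88575, 1.84504, 1.79841, 1.74603, 1.68805, 1.62466, 1.55607, 1.4825, 1.40417, 1.32135, 1.23429, 1.14329, 1.04861, 0.95058, 0.84951, 0.74571, 0.63953, 0.53129, 0.42136, 0.31007, 0.19779, 0.08488, -0.0283, -0.1414, -0.25404, -0.36586, -0.47652, -0.58565, -0.6929, -0.79793, -0.90041, -1.0, -1.09639, -1.18927, -1.27833, -1.36331, -1.44391, -1.51989, -1.591, -1.65702, -1.71773, -1.77293, -1.82246, -1.86614, -1.90385, -1.93547, -1.96088, -1.98001, -1.99279, -1.9992].
With N=111: ϑ(G) = 111·(-(-1)*2*cos(pi/111))/(2−(-2*cos(pi/111))) = 111*cos(pi/111)/(cos(pi/111) + 1).
Numerically 55.48888.
Sandwich: α(G)=55 ≤ ϑ(G)=111*cos(pi/111)/(cos(pi/111) + 1) ≤ χ(Ḡ)=56 (both strict).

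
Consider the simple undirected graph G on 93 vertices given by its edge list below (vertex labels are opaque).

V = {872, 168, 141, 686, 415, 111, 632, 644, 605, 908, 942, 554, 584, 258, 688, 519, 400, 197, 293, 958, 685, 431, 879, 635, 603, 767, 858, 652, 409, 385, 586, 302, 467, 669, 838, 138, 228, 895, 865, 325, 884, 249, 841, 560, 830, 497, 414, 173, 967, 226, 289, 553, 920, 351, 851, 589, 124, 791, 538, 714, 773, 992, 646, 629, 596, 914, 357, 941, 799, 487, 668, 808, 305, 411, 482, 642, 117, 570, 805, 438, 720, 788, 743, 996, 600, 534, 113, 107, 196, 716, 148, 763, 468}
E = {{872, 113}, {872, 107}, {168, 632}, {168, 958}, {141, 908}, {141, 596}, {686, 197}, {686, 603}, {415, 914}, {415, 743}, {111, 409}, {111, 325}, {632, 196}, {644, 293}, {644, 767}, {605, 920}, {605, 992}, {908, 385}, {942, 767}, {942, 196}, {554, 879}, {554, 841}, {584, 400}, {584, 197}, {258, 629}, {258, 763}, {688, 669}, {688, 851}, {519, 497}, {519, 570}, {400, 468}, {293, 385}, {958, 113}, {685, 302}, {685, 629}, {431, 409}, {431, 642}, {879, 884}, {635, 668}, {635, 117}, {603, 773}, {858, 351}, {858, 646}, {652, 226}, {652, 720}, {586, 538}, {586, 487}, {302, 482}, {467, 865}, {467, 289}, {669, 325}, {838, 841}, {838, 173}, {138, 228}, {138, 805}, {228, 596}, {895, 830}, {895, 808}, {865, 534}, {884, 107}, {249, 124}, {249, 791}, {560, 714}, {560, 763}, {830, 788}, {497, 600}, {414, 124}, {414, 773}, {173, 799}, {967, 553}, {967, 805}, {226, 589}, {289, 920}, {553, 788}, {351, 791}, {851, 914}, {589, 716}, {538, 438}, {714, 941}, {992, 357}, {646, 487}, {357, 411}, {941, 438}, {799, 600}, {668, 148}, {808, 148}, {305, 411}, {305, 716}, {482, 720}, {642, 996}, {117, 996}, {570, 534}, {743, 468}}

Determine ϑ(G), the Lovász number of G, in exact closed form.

deg(685) = 2; N(685) = {302, 629}.
Vertex 553 has 2 neighbors: 967, 788.
Vertex 305 has 2 neighbors: 411, 716.
deg(197) = 2; N(197) = {686, 584}.
Regular of degree 2 on 93 vertices: this is C_{93}, the 93-cycle.
spec(A) ≈ [2.0, 1.9954, 1.9818, 1.9591, 1.9274, 1.887, 1.8379, 1.7805, 1.7149, 1.6415, 1.5606, 1.4727, 1.3779, 1.2769, 1.1701, 1.0579, 0.9409, 0.8196, 0.6946, 0.5664, 0.4356, 0.3029, 0.1687, 0.0338, -0.1013, -0.2359, -0.3695, -0.5013, -0.6309, -0.7576, -0.8808, -1.0, -1.1146, -1.2242, -1.3282, -1.4261, -1.5175, -1.602, -1.6792, -1.7487, -1.8102, -1.8635, -1.9083, -1.9443, -1.9715, -1.9897, -1.9989] (distinct, 4 d.p.).
λ_max=2, λ_min=-2*cos(pi/93); ϑ = −93·λ_min/(λ_max−λ_min) = 93*cos(pi/93)/(cos(pi/93) + 1).
Numerically 46.486732.
46 ≤ 93*cos(pi/93)/(cos(pi/93) + 1) ≤ 47: both strict.

93*cos(pi/93)/(cos(pi/93) + 1)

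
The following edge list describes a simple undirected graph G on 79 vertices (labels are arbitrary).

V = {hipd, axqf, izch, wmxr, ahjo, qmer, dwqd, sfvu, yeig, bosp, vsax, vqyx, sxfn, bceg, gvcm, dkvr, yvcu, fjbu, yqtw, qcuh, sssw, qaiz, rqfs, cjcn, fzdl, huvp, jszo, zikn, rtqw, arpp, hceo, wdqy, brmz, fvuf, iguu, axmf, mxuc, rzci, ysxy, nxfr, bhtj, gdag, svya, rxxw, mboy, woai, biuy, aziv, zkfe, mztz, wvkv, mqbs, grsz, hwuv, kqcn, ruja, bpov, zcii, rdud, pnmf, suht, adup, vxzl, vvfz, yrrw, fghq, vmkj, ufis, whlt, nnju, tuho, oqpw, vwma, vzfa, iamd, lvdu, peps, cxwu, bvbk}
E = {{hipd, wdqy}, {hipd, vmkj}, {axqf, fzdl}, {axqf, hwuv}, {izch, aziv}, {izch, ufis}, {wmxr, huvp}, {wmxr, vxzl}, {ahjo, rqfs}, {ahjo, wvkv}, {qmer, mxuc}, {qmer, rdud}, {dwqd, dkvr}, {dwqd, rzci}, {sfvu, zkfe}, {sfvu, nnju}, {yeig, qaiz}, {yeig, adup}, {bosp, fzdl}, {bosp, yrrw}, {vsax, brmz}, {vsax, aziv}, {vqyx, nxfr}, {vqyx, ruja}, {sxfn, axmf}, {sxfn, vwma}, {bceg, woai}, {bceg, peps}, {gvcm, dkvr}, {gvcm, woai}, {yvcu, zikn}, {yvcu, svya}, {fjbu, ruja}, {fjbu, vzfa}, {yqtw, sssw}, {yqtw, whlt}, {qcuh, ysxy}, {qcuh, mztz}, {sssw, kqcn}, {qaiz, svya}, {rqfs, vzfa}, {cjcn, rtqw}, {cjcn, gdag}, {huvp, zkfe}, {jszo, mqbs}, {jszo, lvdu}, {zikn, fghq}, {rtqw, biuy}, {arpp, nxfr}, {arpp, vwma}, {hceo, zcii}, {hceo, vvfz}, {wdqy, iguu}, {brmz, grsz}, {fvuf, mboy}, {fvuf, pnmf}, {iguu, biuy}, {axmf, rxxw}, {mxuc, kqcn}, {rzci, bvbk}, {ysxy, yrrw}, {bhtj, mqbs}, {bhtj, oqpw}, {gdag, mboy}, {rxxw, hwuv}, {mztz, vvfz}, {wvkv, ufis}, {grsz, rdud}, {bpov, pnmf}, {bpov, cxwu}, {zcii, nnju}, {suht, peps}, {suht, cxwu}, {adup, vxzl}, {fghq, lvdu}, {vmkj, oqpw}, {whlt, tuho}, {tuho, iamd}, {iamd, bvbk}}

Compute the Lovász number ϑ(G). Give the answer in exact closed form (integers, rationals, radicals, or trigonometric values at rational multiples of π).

79*cos(pi/79)/(cos(pi/79) + 1)

Vertex wdqy has 2 neighbors: hipd, iguu.
Vertex yeig has 2 neighbors: qaiz, adup.
Vertex rxxw has 2 neighbors: axmf, hwuv.
N(bosp) = {fzdl, yrrw}, |N(bosp)| = 2.
79-vertex 2-regular graph: connected 2-regular on 79 ⇒ C_{79}.
spec(A) ≈ [2.0, 1.993678, 1.974751, 1.943339, 1.89964, 1.843932, 1.776565, 1.697967, 1.608633, 1.509129, 1.400084, 1.282187, 1.156184, 1.022871, 0.883091, 0.737728, 0.587701, 0.433958, 0.277471, 0.11923, -0.039764, -0.198508, -0.355996, -0.511233, -0.663239, -0.811051, -0.953735, -1.09039, -1.22015, -1.342197, -1.455758, -1.560115, -1.654608, -1.738641, -1.811681, -1.873267, -1.92301, -1.960595, -1.985784, -1.998419] (distinct, 6 d.p.).
Lovász: ϑ = −79(-2*cos(pi/79))/(2+-(-1)*2*cos(pi/79)) = 79*cos(pi/79)/(cos(pi/79) + 1).
≈ 39.484379 (to 6 d.p.).
α=39, χ(Ḡ)=40; ϑ=79*cos(pi/79)/(cos(pi/79) + 1) lies between (both strict).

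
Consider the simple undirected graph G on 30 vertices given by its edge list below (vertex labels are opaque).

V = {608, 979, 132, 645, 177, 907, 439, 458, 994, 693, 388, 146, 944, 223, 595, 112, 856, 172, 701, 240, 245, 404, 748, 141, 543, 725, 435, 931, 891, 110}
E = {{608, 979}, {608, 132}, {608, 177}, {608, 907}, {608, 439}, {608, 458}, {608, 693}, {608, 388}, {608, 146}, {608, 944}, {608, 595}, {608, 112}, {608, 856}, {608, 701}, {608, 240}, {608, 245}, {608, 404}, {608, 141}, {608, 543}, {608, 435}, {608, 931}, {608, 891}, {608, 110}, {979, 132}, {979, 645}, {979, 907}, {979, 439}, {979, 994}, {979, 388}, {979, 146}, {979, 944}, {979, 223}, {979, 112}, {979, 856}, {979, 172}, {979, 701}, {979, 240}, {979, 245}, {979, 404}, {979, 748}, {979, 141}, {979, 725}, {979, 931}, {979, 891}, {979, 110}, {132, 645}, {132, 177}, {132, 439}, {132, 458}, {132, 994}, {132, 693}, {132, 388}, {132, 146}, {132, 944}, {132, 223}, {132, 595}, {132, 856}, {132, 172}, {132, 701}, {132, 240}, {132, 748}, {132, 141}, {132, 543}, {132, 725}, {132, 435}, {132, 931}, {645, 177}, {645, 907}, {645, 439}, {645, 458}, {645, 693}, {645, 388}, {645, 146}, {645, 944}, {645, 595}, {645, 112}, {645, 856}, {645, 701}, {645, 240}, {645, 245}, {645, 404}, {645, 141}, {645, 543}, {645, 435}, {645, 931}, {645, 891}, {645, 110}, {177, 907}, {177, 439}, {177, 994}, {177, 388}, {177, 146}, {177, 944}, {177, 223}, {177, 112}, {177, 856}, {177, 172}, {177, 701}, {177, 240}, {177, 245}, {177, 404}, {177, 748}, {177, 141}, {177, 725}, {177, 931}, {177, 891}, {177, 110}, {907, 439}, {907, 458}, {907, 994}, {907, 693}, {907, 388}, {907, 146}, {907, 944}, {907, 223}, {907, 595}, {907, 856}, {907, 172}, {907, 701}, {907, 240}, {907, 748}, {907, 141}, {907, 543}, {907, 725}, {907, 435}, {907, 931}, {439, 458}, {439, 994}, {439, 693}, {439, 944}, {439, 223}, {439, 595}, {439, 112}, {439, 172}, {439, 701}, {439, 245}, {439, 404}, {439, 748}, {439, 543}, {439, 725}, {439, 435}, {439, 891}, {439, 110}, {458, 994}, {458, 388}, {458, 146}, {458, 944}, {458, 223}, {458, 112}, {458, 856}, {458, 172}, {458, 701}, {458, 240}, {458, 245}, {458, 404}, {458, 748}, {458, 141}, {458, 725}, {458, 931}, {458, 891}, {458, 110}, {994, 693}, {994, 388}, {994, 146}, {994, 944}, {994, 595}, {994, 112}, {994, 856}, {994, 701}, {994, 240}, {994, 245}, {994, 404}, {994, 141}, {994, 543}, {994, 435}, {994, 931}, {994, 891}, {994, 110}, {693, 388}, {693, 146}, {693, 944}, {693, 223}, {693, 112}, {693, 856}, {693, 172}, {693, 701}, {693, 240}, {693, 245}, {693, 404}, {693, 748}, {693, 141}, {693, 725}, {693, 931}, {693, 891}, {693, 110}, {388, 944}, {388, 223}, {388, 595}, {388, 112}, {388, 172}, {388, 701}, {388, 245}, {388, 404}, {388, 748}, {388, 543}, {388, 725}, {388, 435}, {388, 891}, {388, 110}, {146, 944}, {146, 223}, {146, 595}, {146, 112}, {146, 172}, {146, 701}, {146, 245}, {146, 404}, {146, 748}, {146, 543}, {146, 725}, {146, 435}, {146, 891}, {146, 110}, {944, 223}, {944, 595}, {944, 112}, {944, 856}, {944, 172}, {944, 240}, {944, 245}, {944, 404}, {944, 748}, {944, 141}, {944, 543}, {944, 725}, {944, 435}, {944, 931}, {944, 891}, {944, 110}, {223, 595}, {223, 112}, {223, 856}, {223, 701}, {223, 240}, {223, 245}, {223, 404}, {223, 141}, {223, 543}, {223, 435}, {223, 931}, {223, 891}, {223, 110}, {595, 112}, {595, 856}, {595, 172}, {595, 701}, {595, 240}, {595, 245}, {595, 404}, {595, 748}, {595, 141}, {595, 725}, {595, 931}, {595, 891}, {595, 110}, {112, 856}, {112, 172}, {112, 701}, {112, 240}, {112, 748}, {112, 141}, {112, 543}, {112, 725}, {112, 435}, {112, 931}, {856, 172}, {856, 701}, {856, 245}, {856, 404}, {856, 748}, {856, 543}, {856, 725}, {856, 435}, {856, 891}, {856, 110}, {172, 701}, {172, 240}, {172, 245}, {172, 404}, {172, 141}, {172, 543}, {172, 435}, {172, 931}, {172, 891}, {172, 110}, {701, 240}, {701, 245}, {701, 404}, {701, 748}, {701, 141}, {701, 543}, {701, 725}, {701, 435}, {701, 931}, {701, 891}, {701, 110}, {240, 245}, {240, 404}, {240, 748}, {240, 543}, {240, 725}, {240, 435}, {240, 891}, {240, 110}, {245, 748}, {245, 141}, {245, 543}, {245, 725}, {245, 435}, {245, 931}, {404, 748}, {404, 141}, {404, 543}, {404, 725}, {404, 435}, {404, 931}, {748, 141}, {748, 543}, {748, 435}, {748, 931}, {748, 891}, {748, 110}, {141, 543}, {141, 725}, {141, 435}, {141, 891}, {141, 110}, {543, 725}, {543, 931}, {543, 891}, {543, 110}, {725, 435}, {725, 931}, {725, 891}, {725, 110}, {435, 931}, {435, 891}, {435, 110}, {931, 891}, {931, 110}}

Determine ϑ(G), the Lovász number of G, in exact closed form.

7

N(701) = {608, 979, 132, 645, 177, 907, 439, 458, 994, 693, 388, 146, 223, 595, 112, 856, 172, 240, 245, 404, 748, 141, 543, 725, 435, 931, 891, 110}, |N(701)| = 28.
N(645) = {979, 132, 177, 907, 439, 458, 693, 388, 146, 944, 595, 112, 856, 701, 240, 245, 404, 141, 543, 435, 931, 891, 110}, |N(645)| = 23.
N(543) = {608, 132, 645, 907, 439, 994, 388, 146, 944, 223, 112, 856, 172, 701, 240, 245, 404, 748, 141, 725, 931, 891, 110}, |N(543)| = 23.
N(172) = {979, 132, 177, 907, 439, 458, 693, 388, 146, 944, 595, 112, 856, 701, 240, 245, 404, 141, 543, 435, 931, 891, 110}, |N(172)| = 23.
5 parts of sizes [7, 7, 7, 7, 2]; α(G) = 7 = ϑ (perfect).
≈ 7.000000 (to 6 d.p.).
Check 7 ≤ 7 ≤ 7: collapsed.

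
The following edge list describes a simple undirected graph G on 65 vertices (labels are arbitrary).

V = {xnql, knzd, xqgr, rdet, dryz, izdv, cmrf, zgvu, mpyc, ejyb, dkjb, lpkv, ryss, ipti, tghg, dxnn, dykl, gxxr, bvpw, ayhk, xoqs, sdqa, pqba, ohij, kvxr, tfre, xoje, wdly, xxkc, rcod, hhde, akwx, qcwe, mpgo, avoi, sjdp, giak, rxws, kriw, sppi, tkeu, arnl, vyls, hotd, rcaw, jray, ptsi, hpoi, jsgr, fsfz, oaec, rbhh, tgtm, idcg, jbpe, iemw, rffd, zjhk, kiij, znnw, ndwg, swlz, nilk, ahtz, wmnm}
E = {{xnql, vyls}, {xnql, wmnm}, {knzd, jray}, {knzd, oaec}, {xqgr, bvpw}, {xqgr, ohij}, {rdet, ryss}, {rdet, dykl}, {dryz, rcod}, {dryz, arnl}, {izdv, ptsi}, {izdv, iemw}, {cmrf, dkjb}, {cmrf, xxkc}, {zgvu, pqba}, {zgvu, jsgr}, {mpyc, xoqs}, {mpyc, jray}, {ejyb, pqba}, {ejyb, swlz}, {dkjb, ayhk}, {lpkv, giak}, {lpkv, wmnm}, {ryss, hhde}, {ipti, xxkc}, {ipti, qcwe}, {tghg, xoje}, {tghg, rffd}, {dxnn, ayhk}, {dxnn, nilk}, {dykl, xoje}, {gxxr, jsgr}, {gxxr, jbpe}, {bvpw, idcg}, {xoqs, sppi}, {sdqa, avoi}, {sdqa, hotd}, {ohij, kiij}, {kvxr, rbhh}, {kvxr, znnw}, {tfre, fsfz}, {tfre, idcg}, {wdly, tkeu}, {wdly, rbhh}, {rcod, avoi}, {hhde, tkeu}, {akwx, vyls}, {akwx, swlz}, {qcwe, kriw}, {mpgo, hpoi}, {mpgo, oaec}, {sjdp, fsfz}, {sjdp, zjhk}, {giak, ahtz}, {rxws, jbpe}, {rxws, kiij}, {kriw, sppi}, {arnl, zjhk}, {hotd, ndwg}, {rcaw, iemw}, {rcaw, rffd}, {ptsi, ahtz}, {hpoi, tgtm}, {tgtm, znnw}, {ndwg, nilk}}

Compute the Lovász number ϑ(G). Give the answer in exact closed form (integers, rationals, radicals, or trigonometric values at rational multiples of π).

65*cos(pi/65)/(cos(pi/65) + 1)

N(jbpe) = {gxxr, rxws}, |N(jbpe)| = 2.
N(zgvu) = {pqba, jsgr}, |N(zgvu)| = 2.
Vertex mpyc has 2 neighbors: xoqs, jray.
N(ayhk) = {dkjb, dxnn}, |N(ayhk)| = 2.
65-vertex 2-regular graph: this is C_{65}, the 65-cycle.
spec(A) ≈ [2.0, 1.9907, 1.9627, 1.9165, 1.8523, 1.7709, 1.6729, 1.5593, 1.4312, 1.2897, 1.1361, 0.972, 0.7987, 0.618, 0.4316, 0.2411, 0.0483, -0.1449, -0.3367, -0.5254, -0.7092, -0.8864, -1.0553, -1.2143, -1.362, -1.497, -1.618, -1.7239, -1.8137, -1.8866, -1.9419, -1.979, -1.9977] (distinct, 4 d.p.).
λ_max=2, λ_min=-2*cos(pi/65); ϑ = −65·λ_min/(λ_max−λ_min) = 65*cos(pi/65)/(cos(pi/65) + 1).
Numerically 32.4810126.
Check 32 ≤ 65*cos(pi/65)/(cos(pi/65) + 1) ≤ 33: both strict.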